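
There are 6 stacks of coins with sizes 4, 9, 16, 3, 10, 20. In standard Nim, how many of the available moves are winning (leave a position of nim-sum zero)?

0

Nim-sum: 4 ^ 9 ^ 16 ^ 3 ^ 10 ^ 20 = 0.
The nim-sum is already 0, so every move leaves a nonzero nim-sum — there are no winning moves.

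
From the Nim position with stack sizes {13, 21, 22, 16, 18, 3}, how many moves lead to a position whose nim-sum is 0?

1

Bitwise XOR of the heap sizes:
  01101  (13)
  10101  (21)
  10110  (22)
  10000  (16)
  10010  (18)
  00011  (3)
  -----
  01111  (15)
The overall nim-sum is X = 15. A stack of size p has a winning move iff p XOR X < p (reduce it to p XOR X).
  13: 13 XOR 15 = 2 < 13 — winning move (to 2).
  21: 21 XOR 15 = 26 ≥ 21 — no move.
  22: 22 XOR 15 = 25 ≥ 22 — no move.
  16: 16 XOR 15 = 31 ≥ 16 — no move.
  18: 18 XOR 15 = 29 ≥ 18 — no move.
  3: 3 XOR 15 = 12 ≥ 3 — no move.
That gives 1 winning move.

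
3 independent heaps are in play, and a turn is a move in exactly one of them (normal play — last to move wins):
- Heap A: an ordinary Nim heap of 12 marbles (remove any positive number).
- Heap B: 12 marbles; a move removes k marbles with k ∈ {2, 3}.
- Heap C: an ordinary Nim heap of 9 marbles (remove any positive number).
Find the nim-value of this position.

4

Heap A is a plain Nim heap of size 12, so its Grundy value is 12.
Build the Grundy sequence for heap B with g(k) = mex{g(k−s) : s ∈ {2, 3}, s ≤ k}:
g(0) = mex{} = 0
g(1) = mex{} = 0
g(2) = mex{0} = 1
g(3) = mex{0} = 1
g(4) = mex{0,1} = 2
g(5) = mex{1} = 0
g(6) = mex{1,2} = 0
g(7) = mex{0,2} = 1
g(8) = mex{0} = 1
g(9) = mex{0,1} = 2
g(10) = mex{1} = 0
g(11) = mex{1,2} = 0
g(12) = mex{0,2} = 1
So g(12) = 1.
Heap C is a plain Nim heap of size 9, so its Grundy value is 9.
The value of a disjunctive sum is the nim-sum of the parts.
Combined value = 12 XOR 1 XOR 9 = 4.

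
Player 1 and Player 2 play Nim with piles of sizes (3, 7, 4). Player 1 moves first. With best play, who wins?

Compute the nim-sum pairwise:
3 XOR 7 = 4
4 XOR 4 = 0
The nim-sum is 0, so this is a P-position: the player to move is in a losing position under optimal play; Player 1 is about to move from it and so loses — Player 2 wins.

Player 2 wins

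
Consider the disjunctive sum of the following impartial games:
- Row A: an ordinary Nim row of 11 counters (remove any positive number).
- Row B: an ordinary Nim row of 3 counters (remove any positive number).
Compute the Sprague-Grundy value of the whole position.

8

Row A is a plain Nim row of size 11, so its Grundy value is 11.
Row B is a plain Nim row of size 3, so its Grundy value is 3.
By the Sprague-Grundy theorem, the Grundy value of a sum of independent games is the XOR of the component values.
Combined value = 11 XOR 3 = 8.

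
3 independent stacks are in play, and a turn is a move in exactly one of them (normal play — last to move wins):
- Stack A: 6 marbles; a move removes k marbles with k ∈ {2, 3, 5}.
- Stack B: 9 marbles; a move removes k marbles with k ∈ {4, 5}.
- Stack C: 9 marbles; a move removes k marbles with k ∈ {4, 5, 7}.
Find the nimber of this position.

1

Grundy values for stack A (subtraction set {2, 3, 5}):
g(0) = mex{} = 0
g(1) = mex{} = 0
g(2) = mex{0} = 1
g(3) = mex{0} = 1
g(4) = mex{0,1} = 2
g(5) = mex{0,1} = 2
g(6) = mex{0,1,2} = 3
So g(6) = 3.
For stack B, compute g(0), g(1), … with moves {4, 5}:
g(0) = mex{} = 0
g(1) = mex{} = 0
g(2) = mex{} = 0
g(3) = mex{} = 0
g(4) = mex{0} = 1
g(5) = mex{0} = 1
g(6) = mex{0} = 1
g(7) = mex{0} = 1
g(8) = mex{0,1} = 2
g(9) = mex{1} = 0
So g(9) = 0.
Build the Grundy sequence for stack C with g(k) = mex{g(k−s) : s ∈ {4, 5, 7}, s ≤ k}:
k:     0  1  2  3  4  5  6  7  8  9
g(k):  0  0  0  0  1  1  1  1  2  2
So g(9) = 2.
By the Sprague-Grundy theorem, the Grundy value of a sum of independent games is the XOR of the component values.
Combined value = 3 ⊕ 0 ⊕ 2 = 1.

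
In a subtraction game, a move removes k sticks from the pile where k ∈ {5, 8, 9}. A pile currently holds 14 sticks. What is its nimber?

0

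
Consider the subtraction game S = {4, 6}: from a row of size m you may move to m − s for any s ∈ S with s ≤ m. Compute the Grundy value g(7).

1

Grundy values for subtraction set {4, 6}:
k:     0  1  2  3  4  5  6  7
g(k):  0  0  0  0  1  1  1  1
So g(7) = 1.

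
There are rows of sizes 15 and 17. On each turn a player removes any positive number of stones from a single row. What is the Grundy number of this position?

Compute the nim-sum pairwise:
15 ⊕ 17 = 30

30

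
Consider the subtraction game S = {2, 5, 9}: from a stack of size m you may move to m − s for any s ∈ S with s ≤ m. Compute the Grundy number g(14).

0

Compute g(0), g(1), … for moves {2, 5, 9}:
k:     0  1  2  3  4  5  6  7  8  9 10 11 12 13 14
g(k):  0  0  1  1  0  2  1  0  0  1  1  0  2  1  0
So g(14) = 0.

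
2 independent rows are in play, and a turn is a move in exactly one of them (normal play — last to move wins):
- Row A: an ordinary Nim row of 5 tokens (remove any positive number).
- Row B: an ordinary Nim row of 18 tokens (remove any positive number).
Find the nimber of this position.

23

Row A is a plain Nim row of size 5, so its Grundy value is 5.
Row B is a plain Nim row of size 18, so its Grundy value is 18.
The value of a disjunctive sum is the nim-sum of the parts.
Combined value = 5 ⊕ 18 = 23.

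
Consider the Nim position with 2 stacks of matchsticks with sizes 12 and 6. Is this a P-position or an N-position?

In binary:
  1100  (12)
  0110  (6)
  ----
  1010  (10)
The nim-sum is 10 ≠ 0, so this is an N-position: the player to move can win.

N-position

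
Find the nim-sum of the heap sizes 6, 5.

3

Nim-sum: 6 ⊕ 5 = 3.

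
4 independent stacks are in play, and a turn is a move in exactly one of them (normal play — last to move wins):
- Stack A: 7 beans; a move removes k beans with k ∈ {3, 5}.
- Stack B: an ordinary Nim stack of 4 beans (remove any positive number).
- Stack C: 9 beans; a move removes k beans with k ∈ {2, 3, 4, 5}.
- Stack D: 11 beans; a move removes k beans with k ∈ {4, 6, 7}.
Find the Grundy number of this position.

Grundy values for stack A (subtraction set {3, 5}):
k:     0  1  2  3  4  5  6  7
g(k):  0  0  0  1  1  1  2  2
So g(7) = 2.
Stack B is a plain Nim stack of size 4, so its Grundy value is 4.
Grundy values for stack C (subtraction set {2, 3, 4, 5}):
g(0) = mex{} = 0
g(1) = mex{} = 0
g(2) = mex{0} = 1
g(3) = mex{0} = 1
g(4) = mex{0,1} = 2
g(5) = mex{0,1} = 2
g(6) = mex{0,1,2} = 3
g(7) = mex{1,2} = 0
g(8) = mex{1,2,3} = 0
g(9) = mex{0,2,3} = 1
So g(9) = 1.
Grundy values for stack D (subtraction set {4, 6, 7}):
k:     0  1  2  3  4  5  6  7  8  9 10 11
g(k):  0  0  0  0  1  1  1  1  2  2  2  0
So g(11) = 0.
The value of a disjunctive sum is the nim-sum of the parts.
Combined value = 2 ⊕ 4 ⊕ 1 ⊕ 0 = 7.

7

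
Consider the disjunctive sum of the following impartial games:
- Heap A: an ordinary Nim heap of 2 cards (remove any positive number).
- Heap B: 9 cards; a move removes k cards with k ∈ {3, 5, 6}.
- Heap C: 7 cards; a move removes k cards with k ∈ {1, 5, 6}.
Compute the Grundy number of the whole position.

Heap A is a plain Nim heap of size 2, so its Grundy value is 2.
Grundy values for heap B (subtraction set {3, 5, 6}):
k:     0  1  2  3  4  5  6  7  8  9
g(k):  0  0  0  1  1  1  2  2  2  0
So g(9) = 0.
For heap C, compute g(0), g(1), … with moves {1, 5, 6}:
g(0) = mex{} = 0
g(1) = mex{0} = 1
g(2) = mex{1} = 0
g(3) = mex{0} = 1
g(4) = mex{1} = 0
g(5) = mex{0} = 1
g(6) = mex{0,1} = 2
g(7) = mex{0,1,2} = 3
So g(7) = 3.
The value of a disjunctive sum is the nim-sum of the parts.
Combined value = 2 XOR 0 XOR 3 = 1.

1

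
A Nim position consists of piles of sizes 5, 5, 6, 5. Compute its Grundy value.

Nim-sum: 5 ⊕ 5 ⊕ 6 ⊕ 5 = 3.

3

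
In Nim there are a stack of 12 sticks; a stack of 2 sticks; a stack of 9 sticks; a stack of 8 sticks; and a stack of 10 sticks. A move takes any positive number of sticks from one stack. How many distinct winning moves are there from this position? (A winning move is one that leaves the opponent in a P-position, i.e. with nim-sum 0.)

Nim-sum: 12 XOR 2 XOR 9 XOR 8 XOR 10 = 5.
The overall nim-sum is X = 5. A stack of size p has a winning move iff p XOR X < p (reduce it to p XOR X).
  12: 12 XOR 5 = 9 < 12 — winning move (to 9).
  2: 2 XOR 5 = 7 ≥ 2 — no move.
  9: 9 XOR 5 = 12 ≥ 9 — no move.
  8: 8 XOR 5 = 13 ≥ 8 — no move.
  10: 10 XOR 5 = 15 ≥ 10 — no move.
That gives 1 winning move.

1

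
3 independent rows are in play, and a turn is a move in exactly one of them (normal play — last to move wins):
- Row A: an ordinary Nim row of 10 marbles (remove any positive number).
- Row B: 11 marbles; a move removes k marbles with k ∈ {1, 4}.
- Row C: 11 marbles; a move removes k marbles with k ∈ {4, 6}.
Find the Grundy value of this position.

11

Row A is a plain Nim row of size 10, so its Grundy value is 10.
Grundy values for row B (subtraction set {1, 4}):
g(0) = mex{} = 0
g(1) = mex{0} = 1
g(2) = mex{1} = 0
g(3) = mex{0} = 1
g(4) = mex{0,1} = 2
g(5) = mex{1,2} = 0
g(6) = mex{0} = 1
g(7) = mex{1} = 0
g(8) = mex{0,2} = 1
g(9) = mex{0,1} = 2
g(10) = mex{1,2} = 0
g(11) = mex{0} = 1
So g(11) = 1.
Build the Grundy sequence for row C with g(k) = mex{g(k−s) : s ∈ {4, 6}, s ≤ k}:
k:     0  1  2  3  4  5  6  7  8  9 10 11
g(k):  0  0  0  0  1  1  1  1  2  2  0  0
So g(11) = 0.
The value of a disjunctive sum is the nim-sum of the parts.
Combined value = 10 XOR 1 XOR 0 = 11.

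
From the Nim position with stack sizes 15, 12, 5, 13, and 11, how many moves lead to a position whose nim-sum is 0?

Nim-sum: 15 XOR 12 XOR 5 XOR 13 XOR 11 = 0.
The nim-sum is already 0, so every move leaves a nonzero nim-sum — there are no winning moves.

0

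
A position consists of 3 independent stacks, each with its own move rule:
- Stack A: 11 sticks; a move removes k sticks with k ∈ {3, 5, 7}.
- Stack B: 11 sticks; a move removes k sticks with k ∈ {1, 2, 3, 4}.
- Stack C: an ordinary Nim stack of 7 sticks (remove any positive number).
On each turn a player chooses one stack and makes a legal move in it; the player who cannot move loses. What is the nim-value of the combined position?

For stack A, compute g(0), g(1), … with moves {3, 5, 7}:
g(0) = mex{} = 0
g(1) = mex{} = 0
g(2) = mex{} = 0
g(3) = mex{0} = 1
g(4) = mex{0} = 1
g(5) = mex{0} = 1
g(6) = mex{0,1} = 2
g(7) = mex{0,1} = 2
g(8) = mex{0,1} = 2
g(9) = mex{0,1,2} = 3
g(10) = mex{1,2} = 0
g(11) = mex{1,2} = 0
So g(11) = 0.
Grundy values for stack B (subtraction set {1, 2, 3, 4}):
g(0) = mex{} = 0
g(1) = mex{0} = 1
g(2) = mex{0,1} = 2
g(3) = mex{0,1,2} = 3
g(4) = mex{0,1,2,3} = 4
g(5) = mex{1,2,3,4} = 0
g(6) = mex{0,2,3,4} = 1
g(7) = mex{0,1,3,4} = 2
g(8) = mex{0,1,2,4} = 3
g(9) = mex{0,1,2,3} = 4
g(10) = mex{1,2,3,4} = 0
g(11) = mex{0,2,3,4} = 1
So g(11) = 1.
Stack C is a plain Nim stack of size 7, so its Grundy value is 7.
By the Sprague-Grundy theorem, the Grundy value of a sum of independent games is the XOR of the component values.
Combined value = 0 XOR 1 XOR 7 = 6.

6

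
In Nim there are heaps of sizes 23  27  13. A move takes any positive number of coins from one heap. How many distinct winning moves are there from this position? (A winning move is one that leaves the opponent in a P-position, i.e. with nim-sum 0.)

Nim-sum: 23 ^ 27 ^ 13 = 1.
The overall nim-sum is X = 1. A heap of size p has a winning move iff p XOR X < p (reduce it to p XOR X).
  23: 23 XOR 1 = 22 < 23 — winning move (to 22).
  27: 27 XOR 1 = 26 < 27 — winning move (to 26).
  13: 13 XOR 1 = 12 < 13 — winning move (to 12).
That gives 3 winning moves.

3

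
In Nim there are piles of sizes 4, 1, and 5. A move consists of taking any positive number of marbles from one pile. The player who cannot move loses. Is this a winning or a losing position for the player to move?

Losing position

In binary:
  100  (4)
  001  (1)
  101  (5)
  ---
  000  (0)
The nim-sum is 0, so this is a P-position: the player to move is in a losing position under optimal play.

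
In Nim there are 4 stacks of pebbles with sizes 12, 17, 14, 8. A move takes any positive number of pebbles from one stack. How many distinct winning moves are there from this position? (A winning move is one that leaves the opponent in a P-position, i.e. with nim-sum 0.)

1

Write each in binary and XOR column by column:
  01100  (12)
  10001  (17)
  01110  (14)
  01000  (8)
  -----
  11011  (27)
The overall nim-sum is X = 27. A stack of size p has a winning move iff p XOR X < p (reduce it to p XOR X).
  12: 12 XOR 27 = 23 ≥ 12 — no move.
  17: 17 XOR 27 = 10 < 17 — winning move (to 10).
  14: 14 XOR 27 = 21 ≥ 14 — no move.
  8: 8 XOR 27 = 19 ≥ 8 — no move.
That gives 1 winning move.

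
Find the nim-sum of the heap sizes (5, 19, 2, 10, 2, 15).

19

In binary:
  00101  (5)
  10011  (19)
  00010  (2)
  01010  (10)
  00010  (2)
  01111  (15)
  -----
  10011  (19)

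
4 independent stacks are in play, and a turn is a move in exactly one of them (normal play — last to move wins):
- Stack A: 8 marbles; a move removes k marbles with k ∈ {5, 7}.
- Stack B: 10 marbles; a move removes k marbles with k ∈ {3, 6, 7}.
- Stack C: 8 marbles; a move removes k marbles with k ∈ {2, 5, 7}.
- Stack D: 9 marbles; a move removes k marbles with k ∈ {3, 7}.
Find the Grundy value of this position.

Grundy values for stack A (subtraction set {5, 7}):
k:     0  1  2  3  4  5  6  7  8
g(k):  0  0  0  0  0  1  1  1  1
So g(8) = 1.
For stack B, compute g(0), g(1), … with moves {3, 6, 7}:
k:     0  1  2  3  4  5  6  7  8  9 10
g(k):  0  0  0  1  1  1  2  2  2  3  0
So g(10) = 0.
Build the Grundy sequence for stack C with g(k) = mex{g(k−s) : s ∈ {2, 5, 7}, s ≤ k}:
g(0) = mex{} = 0
g(1) = mex{} = 0
g(2) = mex{0} = 1
g(3) = mex{0} = 1
g(4) = mex{1} = 0
g(5) = mex{0,1} = 2
g(6) = mex{0} = 1
g(7) = mex{0,1,2} = 3
g(8) = mex{0,1} = 2
So g(8) = 2.
Build the Grundy sequence for stack D with g(k) = mex{g(k−s) : s ∈ {3, 7}, s ≤ k}:
g(0) = mex{} = 0
g(1) = mex{} = 0
g(2) = mex{} = 0
g(3) = mex{0} = 1
g(4) = mex{0} = 1
g(5) = mex{0} = 1
g(6) = mex{1} = 0
g(7) = mex{0,1} = 2
g(8) = mex{0,1} = 2
g(9) = mex{0} = 1
So g(9) = 1.
By the Sprague-Grundy theorem, the Grundy value of a sum of independent games is the XOR of the component values.
Combined value = 1 XOR 0 XOR 2 XOR 1 = 2.

2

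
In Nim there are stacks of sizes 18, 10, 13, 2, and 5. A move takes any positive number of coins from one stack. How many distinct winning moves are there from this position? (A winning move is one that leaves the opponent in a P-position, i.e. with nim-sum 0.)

1

Compute the nim-sum pairwise:
18 XOR 10 = 24
24 XOR 13 = 21
21 XOR 2 = 23
23 XOR 5 = 18
The overall nim-sum is X = 18. A stack of size p has a winning move iff p XOR X < p (reduce it to p XOR X).
  18: 18 XOR 18 = 0 < 18 — winning move (to 0).
  10: 10 XOR 18 = 24 ≥ 10 — no move.
  13: 13 XOR 18 = 31 ≥ 13 — no move.
  2: 2 XOR 18 = 16 ≥ 2 — no move.
  5: 5 XOR 18 = 23 ≥ 5 — no move.
That gives 1 winning move.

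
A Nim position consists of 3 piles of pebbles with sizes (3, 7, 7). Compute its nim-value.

3

Bitwise XOR of the heap sizes:
  011  (3)
  111  (7)
  111  (7)
  ---
  011  (3)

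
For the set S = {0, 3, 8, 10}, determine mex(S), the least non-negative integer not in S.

1

0 is in the set but 1 is not, so the mex is 1.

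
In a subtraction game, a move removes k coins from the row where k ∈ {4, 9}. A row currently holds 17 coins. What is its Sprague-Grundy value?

1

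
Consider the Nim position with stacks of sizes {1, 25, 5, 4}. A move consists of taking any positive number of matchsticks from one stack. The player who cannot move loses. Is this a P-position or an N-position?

N-position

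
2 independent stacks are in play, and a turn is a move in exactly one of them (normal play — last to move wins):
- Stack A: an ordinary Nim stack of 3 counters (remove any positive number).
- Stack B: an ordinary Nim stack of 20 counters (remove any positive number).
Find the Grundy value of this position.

Stack A is a plain Nim stack of size 3, so its Grundy value is 3.
Stack B is a plain Nim stack of size 20, so its Grundy value is 20.
The value of a disjunctive sum is the nim-sum of the parts.
Combined value = 3 ⊕ 20 = 23.

23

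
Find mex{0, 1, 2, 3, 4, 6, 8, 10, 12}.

5

The values 0, 1, 2, 3, 4 are all present; 5 is the first non-negative integer missing from the set.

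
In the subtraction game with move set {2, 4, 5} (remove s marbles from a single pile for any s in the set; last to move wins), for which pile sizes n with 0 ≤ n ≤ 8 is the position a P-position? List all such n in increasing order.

Compute g(0), g(1), … for moves {2, 4, 5}:
k:     0  1  2  3  4  5  6  7  8
g(k):  0  0  1  1  2  2  3  0  0
The P-positions (g = 0) in 0..8 are 0, 1, 7, 8.

0, 1, 7, 8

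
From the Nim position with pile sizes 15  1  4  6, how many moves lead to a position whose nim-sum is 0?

1

In binary:
  1111  (15)
  0001  (1)
  0100  (4)
  0110  (6)
  ----
  1100  (12)
The overall nim-sum is X = 12. A pile of size p has a winning move iff p XOR X < p (reduce it to p XOR X).
  15: 15 XOR 12 = 3 < 15 — winning move (to 3).
  1: 1 XOR 12 = 13 ≥ 1 — no move.
  4: 4 XOR 12 = 8 ≥ 4 — no move.
  6: 6 XOR 12 = 10 ≥ 6 — no move.
That gives 1 winning move.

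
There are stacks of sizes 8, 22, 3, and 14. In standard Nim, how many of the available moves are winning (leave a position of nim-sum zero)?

Nim-sum: 8 ^ 22 ^ 3 ^ 14 = 19.
The overall nim-sum is X = 19. A stack of size p has a winning move iff p XOR X < p (reduce it to p XOR X).
  8: 8 XOR 19 = 27 ≥ 8 — no move.
  22: 22 XOR 19 = 5 < 22 — winning move (to 5).
  3: 3 XOR 19 = 16 ≥ 3 — no move.
  14: 14 XOR 19 = 29 ≥ 14 — no move.
That gives 1 winning move.

1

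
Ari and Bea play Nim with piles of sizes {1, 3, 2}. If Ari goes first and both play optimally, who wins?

Write each in binary and XOR column by column:
  01  (1)
  11  (3)
  10  (2)
  --
  00  (0)
The nim-sum is 0, so this is a P-position: the player to move is in a losing position under optimal play; Ari is about to move from it and so loses — Bea wins.

Bea wins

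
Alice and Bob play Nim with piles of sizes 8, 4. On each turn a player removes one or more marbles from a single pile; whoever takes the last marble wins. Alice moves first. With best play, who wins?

Alice wins

In binary:
  1000  (8)
  0100  (4)
  ----
  1100  (12)
The nim-sum is 12 ≠ 0, so this is an N-position: the player to move can win; Alice has a winning move.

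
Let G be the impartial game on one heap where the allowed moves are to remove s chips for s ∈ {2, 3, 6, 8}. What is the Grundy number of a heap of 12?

1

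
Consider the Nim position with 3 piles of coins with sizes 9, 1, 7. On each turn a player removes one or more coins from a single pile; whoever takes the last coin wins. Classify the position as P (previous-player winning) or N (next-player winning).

Compute the nim-sum pairwise:
9 ⊕ 1 = 8
8 ⊕ 7 = 15
The nim-sum is 15 ≠ 0, so this is an N-position: the player to move can win.

N-position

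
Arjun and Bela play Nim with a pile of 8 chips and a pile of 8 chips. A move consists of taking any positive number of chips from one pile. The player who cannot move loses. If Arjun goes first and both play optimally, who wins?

Bela wins

In binary:
  1000  (8)
  1000  (8)
  ----
  0000  (0)
The nim-sum is 0, so this is a P-position: the player to move is in a losing position under optimal play; Arjun is about to move from it and so loses — Bela wins.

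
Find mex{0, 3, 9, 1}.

2

The values 0, 1 are all present; 2 is the first non-negative integer missing from the set.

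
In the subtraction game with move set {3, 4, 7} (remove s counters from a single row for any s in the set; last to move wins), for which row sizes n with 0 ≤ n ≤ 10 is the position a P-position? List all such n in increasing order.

0, 1, 2, 10

Compute g(0), g(1), … for moves {3, 4, 7}:
k:     0  1  2  3  4  5  6  7  8  9 10
g(k):  0  0  0  1  1  1  2  2  2  3  0
The P-positions (g = 0) in 0..10 are 0, 1, 2, 10.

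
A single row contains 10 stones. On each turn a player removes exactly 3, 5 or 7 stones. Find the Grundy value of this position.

Build the Grundy sequence with g(k) = mex{g(k−s) : s ∈ {3, 5, 7}, s ≤ k}:
g(0) = mex{} = 0
g(1) = mex{} = 0
g(2) = mex{} = 0
g(3) = mex{0} = 1
g(4) = mex{0} = 1
g(5) = mex{0} = 1
g(6) = mex{0,1} = 2
g(7) = mex{0,1} = 2
g(8) = mex{0,1} = 2
g(9) = mex{0,1,2} = 3
g(10) = mex{1,2} = 0
So g(10) = 0.

0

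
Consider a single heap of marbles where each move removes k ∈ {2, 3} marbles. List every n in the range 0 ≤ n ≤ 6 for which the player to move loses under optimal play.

0, 1, 5, 6

Grundy values for subtraction set {2, 3}:
g(0) = mex{} = 0
g(1) = mex{} = 0
g(2) = mex{0} = 1
g(3) = mex{0} = 1
g(4) = mex{0,1} = 2
g(5) = mex{1} = 0
g(6) = mex{1,2} = 0
The P-positions (g = 0) in 0..6 are 0, 1, 5, 6.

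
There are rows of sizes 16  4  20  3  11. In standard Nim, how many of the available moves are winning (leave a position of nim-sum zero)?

Compute the nim-sum pairwise:
16 ^ 4 = 20
20 ^ 20 = 0
0 ^ 3 = 3
3 ^ 11 = 8
The overall nim-sum is X = 8. A row of size p has a winning move iff p XOR X < p (reduce it to p XOR X).
  16: 16 XOR 8 = 24 ≥ 16 — no move.
  4: 4 XOR 8 = 12 ≥ 4 — no move.
  20: 20 XOR 8 = 28 ≥ 20 — no move.
  3: 3 XOR 8 = 11 ≥ 3 — no move.
  11: 11 XOR 8 = 3 < 11 — winning move (to 3).
That gives 1 winning move.

1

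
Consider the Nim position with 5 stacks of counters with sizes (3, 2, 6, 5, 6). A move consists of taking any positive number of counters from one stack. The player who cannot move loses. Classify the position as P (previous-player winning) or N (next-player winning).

Compute the nim-sum pairwise:
3 ^ 2 = 1
1 ^ 6 = 7
7 ^ 5 = 2
2 ^ 6 = 4
The nim-sum is 4 ≠ 0, so this is an N-position: the player to move can win.

N-position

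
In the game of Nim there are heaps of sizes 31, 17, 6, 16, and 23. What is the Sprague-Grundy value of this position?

15

Compute the nim-sum pairwise:
31 ^ 17 = 14
14 ^ 6 = 8
8 ^ 16 = 24
24 ^ 23 = 15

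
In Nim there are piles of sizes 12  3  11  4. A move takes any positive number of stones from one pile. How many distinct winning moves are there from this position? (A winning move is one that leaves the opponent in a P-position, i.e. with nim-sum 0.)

0

Nim-sum: 12 XOR 3 XOR 11 XOR 4 = 0.
The nim-sum is already 0, so every move leaves a nonzero nim-sum — there are no winning moves.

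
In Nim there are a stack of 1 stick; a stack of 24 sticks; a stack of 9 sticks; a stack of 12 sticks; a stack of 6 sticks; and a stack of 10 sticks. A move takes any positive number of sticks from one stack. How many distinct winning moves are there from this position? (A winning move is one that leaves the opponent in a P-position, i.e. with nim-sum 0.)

1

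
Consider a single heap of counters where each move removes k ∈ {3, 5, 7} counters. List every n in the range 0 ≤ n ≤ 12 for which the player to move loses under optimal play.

Grundy values for subtraction set {3, 5, 7}:
k:     0  1  2  3  4  5  6  7  8  9 10 11 12
g(k):  0  0  0  1  1  1  2  2  2  3  0  0  0
The P-positions (g = 0) in 0..12 are 0, 1, 2, 10, 11, 12.

0, 1, 2, 10, 11, 12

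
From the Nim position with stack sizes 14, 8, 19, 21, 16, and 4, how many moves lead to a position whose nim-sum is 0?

3

Compute the nim-sum pairwise:
14 XOR 8 = 6
6 XOR 19 = 21
21 XOR 21 = 0
0 XOR 16 = 16
16 XOR 4 = 20
The overall nim-sum is X = 20. A stack of size p has a winning move iff p XOR X < p (reduce it to p XOR X).
  14: 14 XOR 20 = 26 ≥ 14 — no move.
  8: 8 XOR 20 = 28 ≥ 8 — no move.
  19: 19 XOR 20 = 7 < 19 — winning move (to 7).
  21: 21 XOR 20 = 1 < 21 — winning move (to 1).
  16: 16 XOR 20 = 4 < 16 — winning move (to 4).
  4: 4 XOR 20 = 16 ≥ 4 — no move.
That gives 3 winning moves.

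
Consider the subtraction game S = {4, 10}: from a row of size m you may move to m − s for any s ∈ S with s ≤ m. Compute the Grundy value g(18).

1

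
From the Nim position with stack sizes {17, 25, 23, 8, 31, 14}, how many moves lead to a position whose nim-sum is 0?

3

Compute the nim-sum pairwise:
17 ^ 25 = 8
8 ^ 23 = 31
31 ^ 8 = 23
23 ^ 31 = 8
8 ^ 14 = 6
The overall nim-sum is X = 6. A stack of size p has a winning move iff p XOR X < p (reduce it to p XOR X).
  17: 17 XOR 6 = 23 ≥ 17 — no move.
  25: 25 XOR 6 = 31 ≥ 25 — no move.
  23: 23 XOR 6 = 17 < 23 — winning move (to 17).
  8: 8 XOR 6 = 14 ≥ 8 — no move.
  31: 31 XOR 6 = 25 < 31 — winning move (to 25).
  14: 14 XOR 6 = 8 < 14 — winning move (to 8).
That gives 3 winning moves.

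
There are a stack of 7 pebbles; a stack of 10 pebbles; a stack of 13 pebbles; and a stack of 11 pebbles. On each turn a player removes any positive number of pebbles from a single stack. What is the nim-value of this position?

In binary:
  0111  (7)
  1010  (10)
  1101  (13)
  1011  (11)
  ----
  1011  (11)

11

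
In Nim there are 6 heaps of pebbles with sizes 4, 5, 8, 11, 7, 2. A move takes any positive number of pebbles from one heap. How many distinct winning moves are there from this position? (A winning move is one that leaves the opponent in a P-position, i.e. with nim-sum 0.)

3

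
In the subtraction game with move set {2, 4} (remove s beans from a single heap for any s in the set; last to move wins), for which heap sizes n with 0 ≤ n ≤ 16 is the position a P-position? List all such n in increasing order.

0, 1, 6, 7, 12, 13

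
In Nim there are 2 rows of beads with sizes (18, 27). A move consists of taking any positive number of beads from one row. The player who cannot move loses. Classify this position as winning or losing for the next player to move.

Winning position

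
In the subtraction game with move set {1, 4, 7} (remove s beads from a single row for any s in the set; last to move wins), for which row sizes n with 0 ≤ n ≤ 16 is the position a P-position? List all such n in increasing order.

0, 2, 5, 8, 10, 13, 16

Build the Grundy sequence with g(k) = mex{g(k−s) : s ∈ {1, 4, 7}, s ≤ k}:
k:     0  1  2  3  4  5  6  7  8  9 10 11 12 13 14 15 16
g(k):  0  1  0  1  2  0  1  2  0  1  0  1  2  0  1  2  0
The P-positions (g = 0) in 0..16 are 0, 2, 5, 8, 10, 13, 16.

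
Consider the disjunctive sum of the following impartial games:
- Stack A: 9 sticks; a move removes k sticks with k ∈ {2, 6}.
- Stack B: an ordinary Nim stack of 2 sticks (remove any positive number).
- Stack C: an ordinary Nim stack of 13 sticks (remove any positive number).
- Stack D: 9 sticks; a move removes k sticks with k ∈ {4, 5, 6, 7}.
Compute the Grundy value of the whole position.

Build the Grundy sequence for stack A with g(k) = mex{g(k−s) : s ∈ {2, 6}, s ≤ k}:
k:     0  1  2  3  4  5  6  7  8  9
g(k):  0  0  1  1  0  0  1  1  0  0
So g(9) = 0.
Stack B is a plain Nim stack of size 2, so its Grundy value is 2.
Stack C is a plain Nim stack of size 13, so its Grundy value is 13.
For stack D, compute g(0), g(1), … with moves {4, 5, 6, 7}:
g(0) = mex{} = 0
g(1) = mex{} = 0
g(2) = mex{} = 0
g(3) = mex{} = 0
g(4) = mex{0} = 1
g(5) = mex{0} = 1
g(6) = mex{0} = 1
g(7) = mex{0} = 1
g(8) = mex{0,1} = 2
g(9) = mex{0,1} = 2
So g(9) = 2.
By the Sprague-Grundy theorem, the Grundy value of a sum of independent games is the XOR of the component values.
Combined value = 0 XOR 2 XOR 13 XOR 2 = 13.

13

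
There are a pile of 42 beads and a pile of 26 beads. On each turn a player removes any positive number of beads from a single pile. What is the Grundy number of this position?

48

Write each in binary and XOR column by column:
  101010  (42)
  011010  (26)
  ------
  110000  (48)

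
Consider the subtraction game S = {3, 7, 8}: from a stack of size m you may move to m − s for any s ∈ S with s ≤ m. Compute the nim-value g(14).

1

Compute g(0), g(1), … for moves {3, 7, 8}:
g(0) = mex{} = 0
g(1) = mex{} = 0
g(2) = mex{} = 0
g(3) = mex{0} = 1
g(4) = mex{0} = 1
g(5) = mex{0} = 1
g(6) = mex{1} = 0
g(7) = mex{0,1} = 2
g(8) = mex{0,1} = 2
g(9) = mex{0} = 1
g(10) = mex{0,1,2} = 3
g(11) = mex{1,2} = 0
g(12) = mex{1} = 0
g(13) = mex{0,1,3} = 2
g(14) = mex{0,2} = 1
So g(14) = 1.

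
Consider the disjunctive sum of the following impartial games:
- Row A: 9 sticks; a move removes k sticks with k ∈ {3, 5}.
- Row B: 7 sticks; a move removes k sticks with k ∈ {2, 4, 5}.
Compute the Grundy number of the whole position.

For row A, compute g(0), g(1), … with moves {3, 5}:
g(0) = mex{} = 0
g(1) = mex{} = 0
g(2) = mex{} = 0
g(3) = mex{0} = 1
g(4) = mex{0} = 1
g(5) = mex{0} = 1
g(6) = mex{0,1} = 2
g(7) = mex{0,1} = 2
g(8) = mex{1} = 0
g(9) = mex{1,2} = 0
So g(9) = 0.
For row B, compute g(0), g(1), … with moves {2, 4, 5}:
k:     0  1  2  3  4  5  6  7
g(k):  0  0  1  1  2  2  3  0
So g(7) = 0.
The value of a disjunctive sum is the nim-sum of the parts.
Combined value = 0 ⊕ 0 = 0.

0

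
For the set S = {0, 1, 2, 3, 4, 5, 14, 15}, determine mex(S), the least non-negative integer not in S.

The values 0, 1, 2, 3, 4, 5 are all present; 6 is the first non-negative integer missing from the set.

6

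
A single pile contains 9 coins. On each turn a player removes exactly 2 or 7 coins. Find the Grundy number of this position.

0

Build the Grundy sequence with g(k) = mex{g(k−s) : s ∈ {2, 7}, s ≤ k}:
k:     0  1  2  3  4  5  6  7  8  9
g(k):  0  0  1  1  0  0  1  1  2  0
So g(9) = 0.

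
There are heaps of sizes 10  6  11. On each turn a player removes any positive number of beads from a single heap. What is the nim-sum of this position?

Nim-sum: 10 ^ 6 ^ 11 = 7.

7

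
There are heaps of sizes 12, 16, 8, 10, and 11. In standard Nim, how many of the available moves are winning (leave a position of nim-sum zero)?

Nim-sum: 12 ^ 16 ^ 8 ^ 10 ^ 11 = 21.
The overall nim-sum is X = 21. A heap of size p has a winning move iff p XOR X < p (reduce it to p XOR X).
  12: 12 XOR 21 = 25 ≥ 12 — no move.
  16: 16 XOR 21 = 5 < 16 — winning move (to 5).
  8: 8 XOR 21 = 29 ≥ 8 — no move.
  10: 10 XOR 21 = 31 ≥ 10 — no move.
  11: 11 XOR 21 = 30 ≥ 11 — no move.
That gives 1 winning move.

1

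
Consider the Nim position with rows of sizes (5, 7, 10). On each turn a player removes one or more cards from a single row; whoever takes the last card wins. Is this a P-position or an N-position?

N-position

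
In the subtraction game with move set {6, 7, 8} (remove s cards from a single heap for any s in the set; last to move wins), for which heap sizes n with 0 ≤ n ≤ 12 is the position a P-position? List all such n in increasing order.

0, 1, 2, 3, 4, 5

Build the Grundy sequence with g(k) = mex{g(k−s) : s ∈ {6, 7, 8}, s ≤ k}:
g(0) = mex{} = 0
g(1) = mex{} = 0
g(2) = mex{} = 0
g(3) = mex{} = 0
g(4) = mex{} = 0
g(5) = mex{} = 0
g(6) = mex{0} = 1
g(7) = mex{0} = 1
g(8) = mex{0} = 1
g(9) = mex{0} = 1
g(10) = mex{0} = 1
g(11) = mex{0} = 1
g(12) = mex{0,1} = 2
The P-positions (g = 0) in 0..12 are 0, 1, 2, 3, 4, 5.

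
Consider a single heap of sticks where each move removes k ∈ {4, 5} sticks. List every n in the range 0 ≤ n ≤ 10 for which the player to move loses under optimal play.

0, 1, 2, 3, 9, 10

Compute g(0), g(1), … for moves {4, 5}:
g(0) = mex{} = 0
g(1) = mex{} = 0
g(2) = mex{} = 0
g(3) = mex{} = 0
g(4) = mex{0} = 1
g(5) = mex{0} = 1
g(6) = mex{0} = 1
g(7) = mex{0} = 1
g(8) = mex{0,1} = 2
g(9) = mex{1} = 0
g(10) = mex{1} = 0
The P-positions (g = 0) in 0..10 are 0, 1, 2, 3, 9, 10.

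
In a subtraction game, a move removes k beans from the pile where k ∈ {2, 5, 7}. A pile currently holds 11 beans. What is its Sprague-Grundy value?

3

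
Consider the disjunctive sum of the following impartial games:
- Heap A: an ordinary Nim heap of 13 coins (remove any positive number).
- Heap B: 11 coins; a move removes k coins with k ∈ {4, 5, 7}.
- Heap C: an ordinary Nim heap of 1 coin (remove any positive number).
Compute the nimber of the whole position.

12

Heap A is a plain Nim heap of size 13, so its Grundy value is 13.
Grundy values for heap B (subtraction set {4, 5, 7}):
k:     0  1  2  3  4  5  6  7  8  9 10 11
g(k):  0  0  0  0  1  1  1  1  2  2  2  0
So g(11) = 0.
Heap C is a plain Nim heap of size 1, so its Grundy value is 1.
The value of a disjunctive sum is the nim-sum of the parts.
Combined value = 13 ⊕ 0 ⊕ 1 = 12.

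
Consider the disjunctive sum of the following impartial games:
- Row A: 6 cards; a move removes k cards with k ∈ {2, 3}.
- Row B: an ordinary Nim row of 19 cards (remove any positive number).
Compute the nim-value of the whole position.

Grundy values for row A (subtraction set {2, 3}):
k:     0  1  2  3  4  5  6
g(k):  0  0  1  1  2  0  0
So g(6) = 0.
Row B is a plain Nim row of size 19, so its Grundy value is 19.
The value of a disjunctive sum is the nim-sum of the parts.
Combined value = 0 ⊕ 19 = 19.

19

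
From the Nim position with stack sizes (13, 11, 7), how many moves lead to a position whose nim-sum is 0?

3

Compute the nim-sum pairwise:
13 XOR 11 = 6
6 XOR 7 = 1
The overall nim-sum is X = 1. A stack of size p has a winning move iff p XOR X < p (reduce it to p XOR X).
  13: 13 XOR 1 = 12 < 13 — winning move (to 12).
  11: 11 XOR 1 = 10 < 11 — winning move (to 10).
  7: 7 XOR 1 = 6 < 7 — winning move (to 6).
That gives 3 winning moves.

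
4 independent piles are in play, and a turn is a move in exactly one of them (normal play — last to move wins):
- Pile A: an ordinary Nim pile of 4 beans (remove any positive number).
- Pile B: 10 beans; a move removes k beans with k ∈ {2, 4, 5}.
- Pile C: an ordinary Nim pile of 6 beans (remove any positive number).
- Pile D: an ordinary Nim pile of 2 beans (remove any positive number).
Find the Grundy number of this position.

1

Pile A is a plain Nim pile of size 4, so its Grundy value is 4.
Grundy values for pile B (subtraction set {2, 4, 5}):
k:     0  1  2  3  4  5  6  7  8  9 10
g(k):  0  0  1  1  2  2  3  0  0  1  1
So g(10) = 1.
Pile C is a plain Nim pile of size 6, so its Grundy value is 6.
Pile D is a plain Nim pile of size 2, so its Grundy value is 2.
By the Sprague-Grundy theorem, the Grundy value of a sum of independent games is the XOR of the component values.
Combined value = 4 XOR 1 XOR 6 XOR 2 = 1.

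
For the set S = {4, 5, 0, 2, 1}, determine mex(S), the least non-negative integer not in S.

3

The values 0, 1, 2 are all present; 3 is the first non-negative integer missing from the set.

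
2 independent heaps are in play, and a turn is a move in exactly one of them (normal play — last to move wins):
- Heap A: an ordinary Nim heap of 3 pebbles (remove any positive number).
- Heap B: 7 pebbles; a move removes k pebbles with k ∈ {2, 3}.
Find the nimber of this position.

2

Heap A is a plain Nim heap of size 3, so its Grundy value is 3.
For heap B, compute g(0), g(1), … with moves {2, 3}:
g(0) = mex{} = 0
g(1) = mex{} = 0
g(2) = mex{0} = 1
g(3) = mex{0} = 1
g(4) = mex{0,1} = 2
g(5) = mex{1} = 0
g(6) = mex{1,2} = 0
g(7) = mex{0,2} = 1
So g(7) = 1.
The value of a disjunctive sum is the nim-sum of the parts.
Combined value = 3 XOR 1 = 2.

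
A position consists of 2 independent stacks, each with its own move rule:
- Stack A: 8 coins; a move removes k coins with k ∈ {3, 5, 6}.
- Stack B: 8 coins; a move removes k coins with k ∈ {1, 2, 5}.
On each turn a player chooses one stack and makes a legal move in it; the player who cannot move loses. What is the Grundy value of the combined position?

0

For stack A, compute g(0), g(1), … with moves {3, 5, 6}:
g(0) = mex{} = 0
g(1) = mex{} = 0
g(2) = mex{} = 0
g(3) = mex{0} = 1
g(4) = mex{0} = 1
g(5) = mex{0} = 1
g(6) = mex{0,1} = 2
g(7) = mex{0,1} = 2
g(8) = mex{0,1} = 2
So g(8) = 2.
Grundy values for stack B (subtraction set {1, 2, 5}):
k:     0  1  2  3  4  5  6  7  8
g(k):  0  1  2  0  1  2  0  1  2
So g(8) = 2.
By the Sprague-Grundy theorem, the Grundy value of a sum of independent games is the XOR of the component values.
Combined value = 2 XOR 2 = 0.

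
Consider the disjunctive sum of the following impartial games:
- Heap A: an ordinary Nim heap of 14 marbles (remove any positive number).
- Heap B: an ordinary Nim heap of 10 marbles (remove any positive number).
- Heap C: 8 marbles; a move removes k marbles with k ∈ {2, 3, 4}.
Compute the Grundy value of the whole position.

5

Heap A is a plain Nim heap of size 14, so its Grundy value is 14.
Heap B is a plain Nim heap of size 10, so its Grundy value is 10.
Grundy values for heap C (subtraction set {2, 3, 4}):
k:     0  1  2  3  4  5  6  7  8
g(k):  0  0  1  1  2  2  0  0  1
So g(8) = 1.
By the Sprague-Grundy theorem, the Grundy value of a sum of independent games is the XOR of the component values.
Combined value = 14 XOR 10 XOR 1 = 5.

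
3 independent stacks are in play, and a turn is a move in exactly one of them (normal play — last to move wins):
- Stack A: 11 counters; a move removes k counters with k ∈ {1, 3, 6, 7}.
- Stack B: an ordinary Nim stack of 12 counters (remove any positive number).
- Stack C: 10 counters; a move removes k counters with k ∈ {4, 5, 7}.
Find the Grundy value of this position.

13

Grundy values for stack A (subtraction set {1, 3, 6, 7}):
k:     0  1  2  3  4  5  6  7  8  9 10 11
g(k):  0  1  0  1  0  1  2  3  2  3  2  3
So g(11) = 3.
Stack B is a plain Nim stack of size 12, so its Grundy value is 12.
Grundy values for stack C (subtraction set {4, 5, 7}):
k:     0  1  2  3  4  5  6  7  8  9 10
g(k):  0  0  0  0  1  1  1  1  2  2  2
So g(10) = 2.
By the Sprague-Grundy theorem, the Grundy value of a sum of independent games is the XOR of the component values.
Combined value = 3 ⊕ 12 ⊕ 2 = 13.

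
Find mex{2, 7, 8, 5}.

0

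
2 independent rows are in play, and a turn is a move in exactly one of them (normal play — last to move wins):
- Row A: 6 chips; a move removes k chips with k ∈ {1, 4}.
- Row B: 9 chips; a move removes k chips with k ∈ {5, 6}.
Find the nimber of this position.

Build the Grundy sequence for row A with g(k) = mex{g(k−s) : s ∈ {1, 4}, s ≤ k}:
k:     0  1  2  3  4  5  6
g(k):  0  1  0  1  2  0  1
So g(6) = 1.
Build the Grundy sequence for row B with g(k) = mex{g(k−s) : s ∈ {5, 6}, s ≤ k}:
g(0) = mex{} = 0
g(1) = mex{} = 0
g(2) = mex{} = 0
g(3) = mex{} = 0
g(4) = mex{} = 0
g(5) = mex{0} = 1
g(6) = mex{0} = 1
g(7) = mex{0} = 1
g(8) = mex{0} = 1
g(9) = mex{0} = 1
So g(9) = 1.
By the Sprague-Grundy theorem, the Grundy value of a sum of independent games is the XOR of the component values.
Combined value = 1 XOR 1 = 0.

0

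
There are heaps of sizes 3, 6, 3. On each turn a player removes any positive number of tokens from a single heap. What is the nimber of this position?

Nim-sum: 3 XOR 6 XOR 3 = 6.

6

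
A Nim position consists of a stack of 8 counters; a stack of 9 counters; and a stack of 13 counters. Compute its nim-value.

Write each in binary and XOR column by column:
  1000  (8)
  1001  (9)
  1101  (13)
  ----
  1100  (12)

12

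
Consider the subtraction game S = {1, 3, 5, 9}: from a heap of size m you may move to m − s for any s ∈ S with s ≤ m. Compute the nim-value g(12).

0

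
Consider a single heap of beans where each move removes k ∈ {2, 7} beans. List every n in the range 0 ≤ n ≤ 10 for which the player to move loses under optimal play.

0, 1, 4, 5, 9, 10

Grundy values for subtraction set {2, 7}:
k:     0  1  2  3  4  5  6  7  8  9 10
g(k):  0  0  1  1  0  0  1  1  2  0  0
The P-positions (g = 0) in 0..10 are 0, 1, 4, 5, 9, 10.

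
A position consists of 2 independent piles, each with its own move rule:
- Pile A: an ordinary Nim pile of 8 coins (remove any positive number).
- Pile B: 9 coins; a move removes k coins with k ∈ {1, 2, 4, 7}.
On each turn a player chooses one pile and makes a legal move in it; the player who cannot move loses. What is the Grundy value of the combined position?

8

Pile A is a plain Nim pile of size 8, so its Grundy value is 8.
For pile B, compute g(0), g(1), … with moves {1, 2, 4, 7}:
k:     0  1  2  3  4  5  6  7  8  9
g(k):  0  1  2  0  1  2  0  1  2  0
So g(9) = 0.
The value of a disjunctive sum is the nim-sum of the parts.
Combined value = 8 XOR 0 = 8.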